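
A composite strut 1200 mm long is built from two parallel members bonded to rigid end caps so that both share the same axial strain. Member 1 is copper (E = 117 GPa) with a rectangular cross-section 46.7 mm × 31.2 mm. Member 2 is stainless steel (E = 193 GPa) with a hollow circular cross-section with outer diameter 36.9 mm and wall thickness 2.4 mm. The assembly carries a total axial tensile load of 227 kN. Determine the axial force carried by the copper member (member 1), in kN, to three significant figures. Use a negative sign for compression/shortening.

175 kN

A_1 = 1457 mm².
A_2 = 260.1 mm².
Equal strain + equilibrium ⇒ each member carries load in proportion to AE: A₁E₁ = 170500000 N, A₂E₂ = 50200000 N, ΣAE = 220700000 N.
F₁ = P·A₁E₁/ΣAE = 227000·170500000/220700000 = 175400 N.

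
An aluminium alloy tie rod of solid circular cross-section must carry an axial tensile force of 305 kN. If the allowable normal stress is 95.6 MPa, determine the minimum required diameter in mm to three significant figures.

63.7 mm

Required area A ≥ P/σ_allow = 305000/95.6 = 3190 mm².
For a solid circular section, d ≥ √(4A/π) = 63.73 mm.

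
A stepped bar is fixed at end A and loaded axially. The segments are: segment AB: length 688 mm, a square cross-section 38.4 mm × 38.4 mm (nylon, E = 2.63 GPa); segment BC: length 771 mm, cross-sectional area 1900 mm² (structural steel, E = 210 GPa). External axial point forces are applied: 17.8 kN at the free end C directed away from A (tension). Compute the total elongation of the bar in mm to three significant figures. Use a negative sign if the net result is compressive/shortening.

3.19 mm

Internal axial forces (sectioning from the free end, tension +): N_BC = 17.8 kN, N_AB = 17.8 kN.
A_AB = 1475 mm².
δ_AB = 17800·688/(1475·2630) = 3.158 mm
δ_BC = 17800·771/(1900·210000) = 0.0344 mm
δ = Σδ_i = 3.192 mm.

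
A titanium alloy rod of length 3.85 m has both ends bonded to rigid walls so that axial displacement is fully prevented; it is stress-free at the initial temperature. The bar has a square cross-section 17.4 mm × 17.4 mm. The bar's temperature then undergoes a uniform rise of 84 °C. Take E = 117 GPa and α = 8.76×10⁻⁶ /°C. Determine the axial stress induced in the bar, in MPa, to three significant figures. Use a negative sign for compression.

Free thermal expansion αLΔT = 8.76e-6 · 3850 · 84 = 2.833 mm.
The walls impose strain ε = −(2.833)/3850 = -7.3584e-04; σ = Eε = 117000 · -7.3584e-04 = -86.09 MPa.

-86.1 MPa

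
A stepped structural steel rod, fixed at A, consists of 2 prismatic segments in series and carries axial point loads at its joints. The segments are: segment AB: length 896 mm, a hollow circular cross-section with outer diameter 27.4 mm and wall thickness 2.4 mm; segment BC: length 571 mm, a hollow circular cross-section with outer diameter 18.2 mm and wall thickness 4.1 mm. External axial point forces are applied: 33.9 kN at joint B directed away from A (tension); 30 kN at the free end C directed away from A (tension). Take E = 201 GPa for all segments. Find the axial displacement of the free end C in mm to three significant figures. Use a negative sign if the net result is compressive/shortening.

Internal axial forces (sectioning from the free end, tension +): N_BC = 30 kN, N_AB = 63.9 kN.
A_AB = 188.5 mm².
A_BC = 181.6 mm².
δ_AB = 63900·896/(188.5·201000) = 1.511 mm
δ_BC = 30000·571/(181.6·201000) = 0.4693 mm
δ = Σδ_i = 1.98 mm.

1.98 mm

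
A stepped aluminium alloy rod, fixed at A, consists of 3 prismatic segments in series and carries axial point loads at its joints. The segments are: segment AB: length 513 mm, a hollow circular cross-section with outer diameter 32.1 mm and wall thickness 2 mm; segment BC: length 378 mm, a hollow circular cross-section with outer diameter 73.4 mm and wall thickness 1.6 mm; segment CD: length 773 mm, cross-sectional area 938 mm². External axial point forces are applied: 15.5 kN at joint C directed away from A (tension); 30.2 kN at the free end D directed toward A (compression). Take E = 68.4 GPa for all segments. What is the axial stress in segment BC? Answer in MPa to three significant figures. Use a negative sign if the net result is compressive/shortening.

-40.7 MPa

Internal axial forces (sectioning from the free end, tension +): N_CD = -30.2 kN, N_BC = -14.7 kN, N_AB = -14.7 kN.
A_BC = 360.9 mm².
σ_BC = N_BC/A_BC = -14700/360.9 = -40.73 MPa.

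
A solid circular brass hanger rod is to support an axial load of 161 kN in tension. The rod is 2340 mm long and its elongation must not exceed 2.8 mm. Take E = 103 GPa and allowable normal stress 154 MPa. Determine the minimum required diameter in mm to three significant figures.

40.8 mm

Required area A ≥ P/σ_allow = 161000/154 = 1045 mm².
For a solid circular section, d ≥ √(4A/π) = 36.48 mm.
Elongation limit: A ≥ PL/(Eδ_allow) = 161000·2340/(103000·2.8) = 1306 mm² ⇒ d ≥ 40.78 mm.
The elongation limit governs.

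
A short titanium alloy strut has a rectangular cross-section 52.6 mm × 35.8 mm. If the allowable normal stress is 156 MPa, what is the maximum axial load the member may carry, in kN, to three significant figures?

294 kN

A = 1883 mm².
P_max = σ_allow · A = 156 · 1883 = 293800 N = 293.8 kN.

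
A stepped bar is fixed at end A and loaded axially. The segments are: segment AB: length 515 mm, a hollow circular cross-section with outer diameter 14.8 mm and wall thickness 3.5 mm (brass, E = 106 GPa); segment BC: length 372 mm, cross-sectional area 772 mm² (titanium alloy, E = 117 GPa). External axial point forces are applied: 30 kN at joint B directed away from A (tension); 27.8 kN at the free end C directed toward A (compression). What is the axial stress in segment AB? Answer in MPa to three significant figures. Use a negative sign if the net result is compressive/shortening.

17.7 MPa

Internal axial forces (sectioning from the free end, tension +): N_BC = -27.8 kN, N_AB = 2.2 kN.
A_AB = 124.2 mm².
σ_AB = N_AB/A_AB = 2200/124.2 = 17.71 MPa.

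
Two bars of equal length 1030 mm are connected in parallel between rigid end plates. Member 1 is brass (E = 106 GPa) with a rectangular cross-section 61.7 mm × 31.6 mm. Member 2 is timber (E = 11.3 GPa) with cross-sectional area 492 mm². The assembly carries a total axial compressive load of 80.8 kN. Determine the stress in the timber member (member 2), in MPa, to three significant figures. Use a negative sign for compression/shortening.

A_1 = 1950 mm².
Equal strain + equilibrium ⇒ each member carries load in proportion to AE: A₁E₁ = 206700000 N, A₂E₂ = 5560000 N, ΣAE = 212200000 N.
σ₂ = P·E₂/ΣAE = -80800·11300/212200000 = -4.302 MPa.

-4.30 MPa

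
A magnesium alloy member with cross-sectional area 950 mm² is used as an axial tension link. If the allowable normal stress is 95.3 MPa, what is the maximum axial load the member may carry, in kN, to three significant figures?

P_max = σ_allow · A = 95.3 · 950 = 90540 N = 90.53 kN.

90.5 kN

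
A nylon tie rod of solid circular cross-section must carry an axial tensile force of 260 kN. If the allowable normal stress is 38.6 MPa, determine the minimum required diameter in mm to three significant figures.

Required area A ≥ P/σ_allow = 260000/38.6 = 6736 mm².
For a solid circular section, d ≥ √(4A/π) = 92.61 mm.

92.6 mm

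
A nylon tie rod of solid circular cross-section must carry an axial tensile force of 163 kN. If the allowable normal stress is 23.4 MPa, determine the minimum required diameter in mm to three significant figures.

94.2 mm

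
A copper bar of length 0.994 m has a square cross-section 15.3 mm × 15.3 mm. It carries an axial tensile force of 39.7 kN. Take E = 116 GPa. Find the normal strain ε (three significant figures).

0.00146

A = 234.1 mm².
σ = N/A = 169.6 MPa; ε = σ/E = 169.6/116000 = 1.462e-03.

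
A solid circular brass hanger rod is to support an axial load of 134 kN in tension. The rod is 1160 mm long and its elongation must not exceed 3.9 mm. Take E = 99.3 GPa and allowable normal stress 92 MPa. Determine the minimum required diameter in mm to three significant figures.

Required area A ≥ P/σ_allow = 134000/92 = 1457 mm².
For a solid circular section, d ≥ √(4A/π) = 43.06 mm.
Elongation limit: A ≥ PL/(Eδ_allow) = 134000·1160/(99300·3.9) = 401.4 mm² ⇒ d ≥ 22.61 mm.
The stress limit governs.

43.1 mm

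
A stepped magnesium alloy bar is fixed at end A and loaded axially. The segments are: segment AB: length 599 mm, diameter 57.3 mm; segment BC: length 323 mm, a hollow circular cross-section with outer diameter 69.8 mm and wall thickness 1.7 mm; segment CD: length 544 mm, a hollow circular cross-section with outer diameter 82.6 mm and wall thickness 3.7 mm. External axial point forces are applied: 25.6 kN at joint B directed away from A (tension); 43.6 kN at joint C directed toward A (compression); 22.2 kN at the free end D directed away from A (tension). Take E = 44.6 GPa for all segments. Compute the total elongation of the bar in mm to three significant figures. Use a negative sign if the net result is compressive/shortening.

-0.109 mm

Internal axial forces (sectioning from the free end, tension +): N_CD = 22.2 kN, N_BC = -21.4 kN, N_AB = 4.2 kN.
A_AB = 2579 mm².
A_BC = 363.7 mm².
A_CD = 917.1 mm².
δ_AB = 4200·599/(2579·44600) = 0.02187 mm
δ_BC = -21400·323/(363.7·44600) = -0.4261 mm
δ_CD = 22200·544/(917.1·44600) = 0.2952 mm
δ = Σδ_i = -0.109 mm.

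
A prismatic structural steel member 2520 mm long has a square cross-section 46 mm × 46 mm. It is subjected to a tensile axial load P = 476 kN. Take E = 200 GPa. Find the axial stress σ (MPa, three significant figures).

225 MPa

A = 2116 mm².
σ = N/A = 476000/2116 = 225 MPa.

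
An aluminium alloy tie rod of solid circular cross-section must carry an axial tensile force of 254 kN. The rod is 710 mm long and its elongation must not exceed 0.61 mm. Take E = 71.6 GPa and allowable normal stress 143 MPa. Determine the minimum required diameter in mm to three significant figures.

72.5 mm

Required area A ≥ P/σ_allow = 254000/143 = 1776 mm².
For a solid circular section, d ≥ √(4A/π) = 47.56 mm.
Elongation limit: A ≥ PL/(Eδ_allow) = 254000·710/(71600·0.61) = 4129 mm² ⇒ d ≥ 72.51 mm.
The elongation limit governs.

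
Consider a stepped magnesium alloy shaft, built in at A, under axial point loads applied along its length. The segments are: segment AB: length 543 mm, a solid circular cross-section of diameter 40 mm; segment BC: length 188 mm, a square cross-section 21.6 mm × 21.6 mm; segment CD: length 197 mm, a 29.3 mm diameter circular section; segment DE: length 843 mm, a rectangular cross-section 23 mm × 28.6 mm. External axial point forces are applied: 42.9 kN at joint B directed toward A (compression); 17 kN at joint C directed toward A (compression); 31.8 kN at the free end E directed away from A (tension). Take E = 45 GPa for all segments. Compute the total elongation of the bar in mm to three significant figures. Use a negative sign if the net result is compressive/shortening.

Internal axial forces (sectioning from the free end, tension +): N_DE = 31.8 kN, N_CD = 31.8 kN, N_BC = 14.8 kN, N_AB = -28.1 kN.
A_AB = 1257 mm².
A_BC = 466.6 mm².
A_CD = 674.3 mm².
A_DE = 657.8 mm².
δ_AB = -28100·543/(1257·45000) = -0.2698 mm
δ_BC = 14800·188/(466.6·45000) = 0.1325 mm
δ_CD = 31800·197/(674.3·45000) = 0.2065 mm
δ_DE = 31800·843/(657.8·45000) = 0.9056 mm
δ = Σδ_i = 0.9748 mm.

0.975 mm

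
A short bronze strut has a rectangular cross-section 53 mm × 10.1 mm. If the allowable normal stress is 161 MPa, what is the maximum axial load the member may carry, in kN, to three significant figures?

86.2 kN

A = 535.3 mm².
P_max = σ_allow · A = 161 · 535.3 = 86180 N = 86.18 kN.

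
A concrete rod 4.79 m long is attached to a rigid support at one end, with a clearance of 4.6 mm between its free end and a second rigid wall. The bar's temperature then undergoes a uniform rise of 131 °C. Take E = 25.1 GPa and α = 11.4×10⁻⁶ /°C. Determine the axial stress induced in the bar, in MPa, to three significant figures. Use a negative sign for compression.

Free thermal expansion αLΔT = 11.4e-6 · 4790 · 131 = 7.153 mm.
The walls engage after the gap closes; constrained expansion = 7.153 − 4.6 = 2.553 mm.
The walls impose strain ε = −(2.553)/4790 = -5.3307e-04; σ = Eε = 25100 · -5.3307e-04 = -13.38 MPa.

-13.4 MPa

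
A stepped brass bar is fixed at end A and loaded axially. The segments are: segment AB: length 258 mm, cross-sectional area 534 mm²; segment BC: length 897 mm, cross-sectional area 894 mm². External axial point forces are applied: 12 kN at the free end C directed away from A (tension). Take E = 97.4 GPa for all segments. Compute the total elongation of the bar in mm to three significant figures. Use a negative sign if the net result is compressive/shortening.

Internal axial forces (sectioning from the free end, tension +): N_BC = 12 kN, N_AB = 12 kN.
δ_AB = 12000·258/(534·97400) = 0.05953 mm
δ_BC = 12000·897/(894·97400) = 0.1236 mm
δ = Σδ_i = 0.1831 mm.

0.183 mm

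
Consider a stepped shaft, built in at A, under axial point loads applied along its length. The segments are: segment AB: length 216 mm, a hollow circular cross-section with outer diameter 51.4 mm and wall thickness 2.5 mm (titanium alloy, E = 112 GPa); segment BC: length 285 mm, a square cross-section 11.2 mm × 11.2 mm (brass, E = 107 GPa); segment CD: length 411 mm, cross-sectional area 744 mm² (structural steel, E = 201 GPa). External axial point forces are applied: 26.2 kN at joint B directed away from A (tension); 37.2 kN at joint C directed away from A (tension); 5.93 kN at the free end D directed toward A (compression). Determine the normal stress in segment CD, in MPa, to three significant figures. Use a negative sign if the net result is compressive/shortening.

-7.97 MPa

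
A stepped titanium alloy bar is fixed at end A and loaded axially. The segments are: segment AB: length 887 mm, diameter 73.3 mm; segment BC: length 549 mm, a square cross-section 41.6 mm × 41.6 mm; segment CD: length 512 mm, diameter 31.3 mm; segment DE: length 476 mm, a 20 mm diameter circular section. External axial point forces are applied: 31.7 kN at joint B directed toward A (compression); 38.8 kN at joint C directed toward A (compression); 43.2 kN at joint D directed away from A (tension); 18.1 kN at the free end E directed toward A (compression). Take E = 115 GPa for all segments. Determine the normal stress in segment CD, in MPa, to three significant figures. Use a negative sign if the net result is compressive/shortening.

Internal axial forces (sectioning from the free end, tension +): N_DE = -18.1 kN, N_CD = 25.1 kN, N_BC = -13.7 kN, N_AB = -45.4 kN.
A_CD = 769.4 mm².
σ_CD = N_CD/A_CD = 25100/769.4 = 32.62 MPa.

32.6 MPa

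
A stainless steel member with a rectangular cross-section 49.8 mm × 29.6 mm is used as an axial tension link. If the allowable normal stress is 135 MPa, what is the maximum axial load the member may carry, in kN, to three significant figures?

199 kN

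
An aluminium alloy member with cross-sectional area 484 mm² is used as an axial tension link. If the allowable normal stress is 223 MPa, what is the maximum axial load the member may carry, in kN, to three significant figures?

108 kN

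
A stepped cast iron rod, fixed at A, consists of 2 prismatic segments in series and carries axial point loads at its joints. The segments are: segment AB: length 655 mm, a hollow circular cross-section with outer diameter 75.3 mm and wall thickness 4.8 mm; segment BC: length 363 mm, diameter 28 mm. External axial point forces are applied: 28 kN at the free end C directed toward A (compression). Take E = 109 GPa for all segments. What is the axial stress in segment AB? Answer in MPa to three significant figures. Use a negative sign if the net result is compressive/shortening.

Internal axial forces (sectioning from the free end, tension +): N_BC = -28 kN, N_AB = -28 kN.
A_AB = 1063 mm².
σ_AB = N_AB/A_AB = -28000/1063 = -26.34 MPa.

-26.3 MPa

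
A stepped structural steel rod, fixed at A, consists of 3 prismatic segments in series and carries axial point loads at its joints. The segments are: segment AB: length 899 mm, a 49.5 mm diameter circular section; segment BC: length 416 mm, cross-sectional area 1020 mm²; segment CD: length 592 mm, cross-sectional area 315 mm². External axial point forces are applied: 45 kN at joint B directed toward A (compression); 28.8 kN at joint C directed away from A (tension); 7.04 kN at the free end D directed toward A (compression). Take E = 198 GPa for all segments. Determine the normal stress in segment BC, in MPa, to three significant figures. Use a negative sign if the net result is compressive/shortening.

Internal axial forces (sectioning from the free end, tension +): N_CD = -7.04 kN, N_BC = 21.76 kN, N_AB = -23.24 kN.
σ_BC = N_BC/A_BC = 21760/1020 = 21.33 MPa.

21.3 MPa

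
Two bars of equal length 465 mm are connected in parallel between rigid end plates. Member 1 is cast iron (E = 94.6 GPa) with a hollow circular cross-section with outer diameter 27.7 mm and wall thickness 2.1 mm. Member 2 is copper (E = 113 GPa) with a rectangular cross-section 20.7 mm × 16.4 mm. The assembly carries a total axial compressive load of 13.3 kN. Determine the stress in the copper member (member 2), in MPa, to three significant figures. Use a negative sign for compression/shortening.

A_1 = 168.9 mm².
A_2 = 339.5 mm².
Equal strain + equilibrium ⇒ each member carries load in proportion to AE: A₁E₁ = 15980000 N, A₂E₂ = 38360000 N, ΣAE = 54340000 N.
σ₂ = P·E₂/ΣAE = -13300·113000/54340000 = -27.66 MPa.

-27.7 MPa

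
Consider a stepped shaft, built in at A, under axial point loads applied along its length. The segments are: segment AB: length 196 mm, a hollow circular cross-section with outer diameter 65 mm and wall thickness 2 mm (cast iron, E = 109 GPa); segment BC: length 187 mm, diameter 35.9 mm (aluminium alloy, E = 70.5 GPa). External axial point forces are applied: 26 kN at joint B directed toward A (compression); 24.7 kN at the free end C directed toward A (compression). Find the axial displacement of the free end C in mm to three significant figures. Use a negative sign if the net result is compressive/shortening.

-0.295 mm

Internal axial forces (sectioning from the free end, tension +): N_BC = -24.7 kN, N_AB = -50.7 kN.
A_AB = 395.8 mm².
A_BC = 1012 mm².
δ_AB = -50700·196/(395.8·109000) = -0.2303 mm
δ_BC = -24700·187/(1012·70500) = -0.06472 mm
δ = Σδ_i = -0.295 mm.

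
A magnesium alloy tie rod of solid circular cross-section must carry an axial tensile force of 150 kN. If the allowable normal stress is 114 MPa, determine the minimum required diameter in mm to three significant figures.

40.9 mm

Required area A ≥ P/σ_allow = 150000/114 = 1316 mm².
For a solid circular section, d ≥ √(4A/π) = 40.93 mm.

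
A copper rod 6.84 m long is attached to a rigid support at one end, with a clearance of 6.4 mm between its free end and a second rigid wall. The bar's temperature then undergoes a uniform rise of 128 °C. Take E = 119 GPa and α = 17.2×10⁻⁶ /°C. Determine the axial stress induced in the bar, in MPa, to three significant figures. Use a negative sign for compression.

-151 MPa

Free thermal expansion αLΔT = 17.2e-6 · 6840 · 128 = 15.06 mm.
The walls engage after the gap closes; constrained expansion = 15.06 − 6.4 = 8.659 mm.
The walls impose strain ε = −(8.659)/6840 = -1.2659e-03; σ = Eε = 119000 · -1.2659e-03 = -150.6 MPa.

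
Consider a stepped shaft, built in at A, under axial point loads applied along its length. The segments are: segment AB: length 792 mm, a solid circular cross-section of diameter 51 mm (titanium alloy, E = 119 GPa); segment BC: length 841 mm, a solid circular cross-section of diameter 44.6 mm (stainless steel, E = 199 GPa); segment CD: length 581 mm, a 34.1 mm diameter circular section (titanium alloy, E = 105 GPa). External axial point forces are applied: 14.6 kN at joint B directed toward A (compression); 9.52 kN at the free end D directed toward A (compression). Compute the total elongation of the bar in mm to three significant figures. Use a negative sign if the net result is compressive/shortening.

-0.162 mm

Internal axial forces (sectioning from the free end, tension +): N_CD = -9.52 kN, N_BC = -9.52 kN, N_AB = -24.12 kN.
A_AB = 2043 mm².
A_BC = 1562 mm².
A_CD = 913.3 mm².
δ_AB = -24120·792/(2043·119000) = -0.07858 mm
δ_BC = -9520·841/(1562·199000) = -0.02575 mm
δ_CD = -9520·581/(913.3·105000) = -0.05768 mm
δ = Σδ_i = -0.162 mm.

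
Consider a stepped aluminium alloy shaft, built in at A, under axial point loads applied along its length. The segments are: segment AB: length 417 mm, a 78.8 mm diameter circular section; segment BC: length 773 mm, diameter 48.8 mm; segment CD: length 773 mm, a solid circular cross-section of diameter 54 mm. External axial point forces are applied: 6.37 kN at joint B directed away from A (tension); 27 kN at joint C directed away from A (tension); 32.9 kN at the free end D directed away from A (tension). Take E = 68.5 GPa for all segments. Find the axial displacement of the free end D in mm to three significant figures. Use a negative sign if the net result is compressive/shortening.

0.606 mm

Internal axial forces (sectioning from the free end, tension +): N_CD = 32.9 kN, N_BC = 59.9 kN, N_AB = 66.27 kN.
A_AB = 4877 mm².
A_BC = 1870 mm².
A_CD = 2290 mm².
δ_AB = 66270·417/(4877·68500) = 0.08272 mm
δ_BC = 59900·773/(1870·68500) = 0.3614 mm
δ_CD = 32900·773/(2290·68500) = 0.1621 mm
δ = Σδ_i = 0.6062 mm.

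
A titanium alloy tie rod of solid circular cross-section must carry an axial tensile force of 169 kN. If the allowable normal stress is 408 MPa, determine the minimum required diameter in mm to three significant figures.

Required area A ≥ P/σ_allow = 169000/408 = 414.2 mm².
For a solid circular section, d ≥ √(4A/π) = 22.97 mm.

23.0 mm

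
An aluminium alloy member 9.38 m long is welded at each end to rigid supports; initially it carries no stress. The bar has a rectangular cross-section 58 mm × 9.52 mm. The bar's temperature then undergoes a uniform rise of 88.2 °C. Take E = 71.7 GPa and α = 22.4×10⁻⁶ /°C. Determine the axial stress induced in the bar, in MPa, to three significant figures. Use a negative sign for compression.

Free thermal expansion αLΔT = 22.4e-6 · 9380 · 88.2 = 18.53 mm.
The walls impose strain ε = −(18.53)/9380 = -1.9757e-03; σ = Eε = 71700 · -1.9757e-03 = -141.7 MPa.

-142 MPa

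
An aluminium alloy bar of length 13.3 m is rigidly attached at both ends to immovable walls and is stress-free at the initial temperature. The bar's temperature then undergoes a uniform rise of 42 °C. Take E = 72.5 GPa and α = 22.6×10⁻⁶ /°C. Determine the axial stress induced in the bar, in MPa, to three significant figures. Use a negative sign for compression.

Free thermal expansion αLΔT = 22.6e-6 · 13300 · 42 = 12.62 mm.
The walls impose strain ε = −(12.62)/13300 = -9.4920e-04; σ = Eε = 72500 · -9.4920e-04 = -68.82 MPa.

-68.8 MPa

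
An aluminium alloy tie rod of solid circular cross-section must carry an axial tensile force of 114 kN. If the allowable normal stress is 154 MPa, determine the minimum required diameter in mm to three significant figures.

30.7 mm

Required area A ≥ P/σ_allow = 114000/154 = 740.3 mm².
For a solid circular section, d ≥ √(4A/π) = 30.7 mm.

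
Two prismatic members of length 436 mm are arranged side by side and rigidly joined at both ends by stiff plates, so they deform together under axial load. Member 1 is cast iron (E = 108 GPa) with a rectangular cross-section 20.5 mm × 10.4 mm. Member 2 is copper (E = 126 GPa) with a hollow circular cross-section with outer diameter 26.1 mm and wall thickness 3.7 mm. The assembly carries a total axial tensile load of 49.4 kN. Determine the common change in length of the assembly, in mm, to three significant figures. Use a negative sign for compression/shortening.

A_1 = 213.2 mm².
A_2 = 260.4 mm².
Equal strain + equilibrium ⇒ each member carries load in proportion to AE: A₁E₁ = 23030000 N, A₂E₂ = 32810000 N, ΣAE = 55830000 N.
δ = PL/ΣAE = 49400·436/55830000 = 0.3858 mm.

0.386 mm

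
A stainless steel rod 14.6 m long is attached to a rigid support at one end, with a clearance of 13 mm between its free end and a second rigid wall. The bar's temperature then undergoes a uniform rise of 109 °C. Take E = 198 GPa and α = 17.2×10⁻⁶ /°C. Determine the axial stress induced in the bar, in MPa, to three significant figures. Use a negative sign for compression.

-195 MPa

Free thermal expansion αLΔT = 17.2e-6 · 14600 · 109 = 27.37 mm.
The walls engage after the gap closes; constrained expansion = 27.37 − 13 = 14.37 mm.
The walls impose strain ε = −(14.37)/14600 = -9.8439e-04; σ = Eε = 198000 · -9.8439e-04 = -194.9 MPa.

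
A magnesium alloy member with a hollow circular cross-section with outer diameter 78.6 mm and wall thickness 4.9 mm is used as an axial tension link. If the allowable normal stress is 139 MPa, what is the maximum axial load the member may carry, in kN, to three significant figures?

A = 1135 mm².
P_max = σ_allow · A = 139 · 1135 = 157700 N = 157.7 kN.

158 kN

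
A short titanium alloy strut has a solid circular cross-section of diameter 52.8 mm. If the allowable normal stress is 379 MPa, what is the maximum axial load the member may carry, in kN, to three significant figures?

830 kN

A = 2190 mm².
P_max = σ_allow · A = 379 · 2190 = 829800 N = 829.8 kN.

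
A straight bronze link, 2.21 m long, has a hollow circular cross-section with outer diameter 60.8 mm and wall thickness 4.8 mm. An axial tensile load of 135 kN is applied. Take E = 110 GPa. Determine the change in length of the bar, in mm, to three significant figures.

3.21 mm

A = 844.5 mm².
δ_mech = NL/(AE) = 135000·2210/(844.5·110000) = 3.212 mm.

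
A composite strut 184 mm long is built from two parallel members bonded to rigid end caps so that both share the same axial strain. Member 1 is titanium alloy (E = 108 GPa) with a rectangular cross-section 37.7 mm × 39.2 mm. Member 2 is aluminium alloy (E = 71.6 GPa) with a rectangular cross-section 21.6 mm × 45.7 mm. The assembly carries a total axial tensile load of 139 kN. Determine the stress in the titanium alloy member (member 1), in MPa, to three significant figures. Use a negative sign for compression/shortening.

A_1 = 1478 mm².
A_2 = 987.1 mm².
Equal strain + equilibrium ⇒ each member carries load in proportion to AE: A₁E₁ = 159600000 N, A₂E₂ = 70680000 N, ΣAE = 230300000 N.
σ₁ = P·E₁/ΣAE = 139000·108000/230300000 = 65.19 MPa.

65.2 MPa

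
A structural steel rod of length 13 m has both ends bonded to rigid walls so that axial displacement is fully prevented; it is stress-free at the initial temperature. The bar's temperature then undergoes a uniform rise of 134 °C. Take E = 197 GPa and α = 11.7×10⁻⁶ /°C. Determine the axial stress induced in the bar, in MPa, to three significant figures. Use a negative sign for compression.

-309 MPa

Free thermal expansion αLΔT = 11.7e-6 · 13000 · 134 = 20.38 mm.
The walls impose strain ε = −(20.38)/13000 = -1.5678e-03; σ = Eε = 197000 · -1.5678e-03 = -308.9 MPa.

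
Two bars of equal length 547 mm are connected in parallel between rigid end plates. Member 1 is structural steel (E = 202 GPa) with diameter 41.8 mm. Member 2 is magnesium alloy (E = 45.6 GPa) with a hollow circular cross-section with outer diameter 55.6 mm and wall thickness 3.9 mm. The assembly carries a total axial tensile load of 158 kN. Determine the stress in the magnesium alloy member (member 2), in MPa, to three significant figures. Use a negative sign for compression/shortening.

23.5 MPa

A_1 = 1372 mm².
A_2 = 633.4 mm².
Equal strain + equilibrium ⇒ each member carries load in proportion to AE: A₁E₁ = 277200000 N, A₂E₂ = 28880000 N, ΣAE = 306100000 N.
σ₂ = P·E₂/ΣAE = 158000·45600/306100000 = 23.54 MPa.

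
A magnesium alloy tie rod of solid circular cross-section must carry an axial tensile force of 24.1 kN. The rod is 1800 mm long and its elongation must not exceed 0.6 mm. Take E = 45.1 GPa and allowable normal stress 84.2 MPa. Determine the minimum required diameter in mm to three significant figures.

Required area A ≥ P/σ_allow = 24100/84.2 = 286.2 mm².
For a solid circular section, d ≥ √(4A/π) = 19.09 mm.
Elongation limit: A ≥ PL/(Eδ_allow) = 24100·1800/(45100·0.6) = 1603 mm² ⇒ d ≥ 45.18 mm.
The elongation limit governs.

45.2 mm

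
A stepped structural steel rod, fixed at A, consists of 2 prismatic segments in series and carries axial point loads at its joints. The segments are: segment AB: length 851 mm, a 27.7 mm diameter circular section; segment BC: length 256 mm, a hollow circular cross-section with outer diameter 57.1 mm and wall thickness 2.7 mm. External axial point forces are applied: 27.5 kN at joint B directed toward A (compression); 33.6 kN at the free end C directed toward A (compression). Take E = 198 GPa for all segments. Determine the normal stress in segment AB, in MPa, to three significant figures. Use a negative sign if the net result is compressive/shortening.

-101 MPa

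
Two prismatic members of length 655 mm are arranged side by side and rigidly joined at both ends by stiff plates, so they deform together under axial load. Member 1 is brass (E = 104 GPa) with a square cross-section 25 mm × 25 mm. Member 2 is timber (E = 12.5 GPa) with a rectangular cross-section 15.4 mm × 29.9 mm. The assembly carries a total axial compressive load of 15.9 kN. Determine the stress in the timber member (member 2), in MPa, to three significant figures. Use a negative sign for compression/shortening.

A_1 = 625 mm².
A_2 = 460.5 mm².
Equal strain + equilibrium ⇒ each member carries load in proportion to AE: A₁E₁ = 65000000 N, A₂E₂ = 5756000 N, ΣAE = 70760000 N.
σ₂ = P·E₂/ΣAE = -15900·12500/70760000 = -2.809 MPa.

-2.81 MPa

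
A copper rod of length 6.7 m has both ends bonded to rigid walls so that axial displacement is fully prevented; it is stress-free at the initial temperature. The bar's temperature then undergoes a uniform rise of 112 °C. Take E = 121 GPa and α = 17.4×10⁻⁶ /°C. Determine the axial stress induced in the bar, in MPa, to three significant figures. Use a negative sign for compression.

-236 MPa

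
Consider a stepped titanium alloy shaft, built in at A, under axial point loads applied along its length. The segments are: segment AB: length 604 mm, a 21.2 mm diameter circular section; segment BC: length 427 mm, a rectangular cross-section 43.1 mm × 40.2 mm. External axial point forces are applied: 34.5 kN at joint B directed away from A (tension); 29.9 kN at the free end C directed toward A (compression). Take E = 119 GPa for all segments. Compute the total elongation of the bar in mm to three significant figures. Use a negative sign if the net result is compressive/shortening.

0.00422 mm

Internal axial forces (sectioning from the free end, tension +): N_BC = -29.9 kN, N_AB = 4.6 kN.
A_AB = 353 mm².
A_BC = 1733 mm².
δ_AB = 4600·604/(353·119000) = 0.06614 mm
δ_BC = -29900·427/(1733·119000) = -0.06192 mm
δ = Σδ_i = 0.004221 mm.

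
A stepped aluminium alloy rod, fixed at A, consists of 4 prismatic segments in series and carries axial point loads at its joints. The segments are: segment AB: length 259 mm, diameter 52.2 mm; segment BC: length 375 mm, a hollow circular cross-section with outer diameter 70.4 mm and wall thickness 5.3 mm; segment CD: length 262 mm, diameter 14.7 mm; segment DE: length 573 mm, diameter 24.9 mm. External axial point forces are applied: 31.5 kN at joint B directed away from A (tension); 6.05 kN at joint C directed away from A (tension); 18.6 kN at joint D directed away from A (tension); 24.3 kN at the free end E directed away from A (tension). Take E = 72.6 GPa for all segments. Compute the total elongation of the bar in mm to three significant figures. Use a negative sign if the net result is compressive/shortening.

1.67 mm

Internal axial forces (sectioning from the free end, tension +): N_DE = 24.3 kN, N_CD = 42.9 kN, N_BC = 48.95 kN, N_AB = 80.45 kN.
A_AB = 2140 mm².
A_BC = 1084 mm².
A_CD = 169.7 mm².
A_DE = 487 mm².
δ_AB = 80450·259/(2140·72600) = 0.1341 mm
δ_BC = 48950·375/(1084·72600) = 0.2333 mm
δ_CD = 42900·262/(169.7·72600) = 0.9122 mm
δ_DE = 24300·573/(487·72600) = 0.3939 mm
δ = Σδ_i = 1.673 mm.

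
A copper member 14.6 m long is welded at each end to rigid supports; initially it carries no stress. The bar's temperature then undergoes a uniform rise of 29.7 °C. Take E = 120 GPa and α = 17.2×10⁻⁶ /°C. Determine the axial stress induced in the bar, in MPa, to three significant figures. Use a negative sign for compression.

Free thermal expansion αLΔT = 17.2e-6 · 14600 · 29.7 = 7.458 mm.
The walls impose strain ε = −(7.458)/14600 = -5.1084e-04; σ = Eε = 120000 · -5.1084e-04 = -61.3 MPa.

-61.3 MPa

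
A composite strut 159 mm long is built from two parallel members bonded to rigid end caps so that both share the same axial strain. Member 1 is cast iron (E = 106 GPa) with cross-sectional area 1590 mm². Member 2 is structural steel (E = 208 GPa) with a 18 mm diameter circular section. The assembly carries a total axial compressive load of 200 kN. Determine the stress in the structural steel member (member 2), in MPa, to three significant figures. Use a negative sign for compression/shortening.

-188 MPa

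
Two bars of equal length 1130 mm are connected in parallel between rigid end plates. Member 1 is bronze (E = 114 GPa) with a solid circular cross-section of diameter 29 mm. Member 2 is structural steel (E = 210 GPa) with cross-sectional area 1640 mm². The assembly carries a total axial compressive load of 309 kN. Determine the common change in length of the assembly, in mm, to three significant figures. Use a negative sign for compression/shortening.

-0.832 mm

A_1 = 660.5 mm².
Equal strain + equilibrium ⇒ each member carries load in proportion to AE: A₁E₁ = 75300000 N, A₂E₂ = 344400000 N, ΣAE = 419700000 N.
δ = PL/ΣAE = -309000·1130/419700000 = -0.832 mm.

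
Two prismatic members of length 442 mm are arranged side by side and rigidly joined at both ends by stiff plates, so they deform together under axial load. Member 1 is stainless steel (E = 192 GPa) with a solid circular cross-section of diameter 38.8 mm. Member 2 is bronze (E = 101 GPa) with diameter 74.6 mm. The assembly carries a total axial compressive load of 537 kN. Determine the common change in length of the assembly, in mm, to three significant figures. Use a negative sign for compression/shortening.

A_1 = 1182 mm².
A_2 = 4371 mm².
Equal strain + equilibrium ⇒ each member carries load in proportion to AE: A₁E₁ = 227000000 N, A₂E₂ = 441500000 N, ΣAE = 668500000 N.
δ = PL/ΣAE = -537000·442/668500000 = -0.3551 mm.

-0.355 mm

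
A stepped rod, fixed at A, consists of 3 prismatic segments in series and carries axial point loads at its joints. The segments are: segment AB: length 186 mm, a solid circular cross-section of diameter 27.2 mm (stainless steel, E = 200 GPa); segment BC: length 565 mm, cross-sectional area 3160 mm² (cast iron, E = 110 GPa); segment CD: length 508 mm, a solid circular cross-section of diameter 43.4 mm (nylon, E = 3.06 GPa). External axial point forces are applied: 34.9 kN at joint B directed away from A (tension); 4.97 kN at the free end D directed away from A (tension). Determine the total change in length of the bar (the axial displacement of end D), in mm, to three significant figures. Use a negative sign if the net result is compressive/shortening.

Internal axial forces (sectioning from the free end, tension +): N_CD = 4.97 kN, N_BC = 4.97 kN, N_AB = 39.87 kN.
A_AB = 581.1 mm².
A_CD = 1479 mm².
δ_AB = 39870·186/(581.1·200000) = 0.06381 mm
δ_BC = 4970·565/(3160·110000) = 0.008078 mm
δ_CD = 4970·508/(1479·3060) = 0.5577 mm
δ = Σδ_i = 0.6296 mm.

0.630 mm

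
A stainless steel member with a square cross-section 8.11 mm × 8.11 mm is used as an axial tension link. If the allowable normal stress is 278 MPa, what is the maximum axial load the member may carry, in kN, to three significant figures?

A = 65.77 mm².
P_max = σ_allow · A = 278 · 65.77 = 18280 N = 18.28 kN.

18.3 kN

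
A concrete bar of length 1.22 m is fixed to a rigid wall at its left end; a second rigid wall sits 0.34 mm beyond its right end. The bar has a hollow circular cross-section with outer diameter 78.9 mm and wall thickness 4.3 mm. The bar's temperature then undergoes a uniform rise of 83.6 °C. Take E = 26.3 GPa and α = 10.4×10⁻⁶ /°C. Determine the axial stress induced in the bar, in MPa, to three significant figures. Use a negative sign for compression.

-15.5 MPa

Free thermal expansion αLΔT = 10.4e-6 · 1220 · 83.6 = 1.061 mm.
The walls engage after the gap closes; constrained expansion = 1.061 − 0.34 = 0.7207 mm.
The walls impose strain ε = −(0.7207)/1220 = -5.9075e-04; σ = Eε = 26300 · -5.9075e-04 = -15.54 MPa.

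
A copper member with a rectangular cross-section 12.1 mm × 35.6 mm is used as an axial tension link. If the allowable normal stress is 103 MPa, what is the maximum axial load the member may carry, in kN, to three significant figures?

44.4 kN

A = 430.8 mm².
P_max = σ_allow · A = 103 · 430.8 = 44370 N = 44.37 kN.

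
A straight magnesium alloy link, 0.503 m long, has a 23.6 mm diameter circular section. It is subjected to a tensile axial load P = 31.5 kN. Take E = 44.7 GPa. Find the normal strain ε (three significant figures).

0.00161

A = 437.4 mm².
σ = N/A = 72.01 MPa; ε = σ/E = 72.01/44700 = 1.611e-03.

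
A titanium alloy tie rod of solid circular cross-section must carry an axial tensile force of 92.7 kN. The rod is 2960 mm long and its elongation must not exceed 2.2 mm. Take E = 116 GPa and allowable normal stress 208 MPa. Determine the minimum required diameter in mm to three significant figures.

37.0 mm

Required area A ≥ P/σ_allow = 92700/208 = 445.7 mm².
For a solid circular section, d ≥ √(4A/π) = 23.82 mm.
Elongation limit: A ≥ PL/(Eδ_allow) = 92700·2960/(116000·2.2) = 1075 mm² ⇒ d ≥ 37 mm.
The elongation limit governs.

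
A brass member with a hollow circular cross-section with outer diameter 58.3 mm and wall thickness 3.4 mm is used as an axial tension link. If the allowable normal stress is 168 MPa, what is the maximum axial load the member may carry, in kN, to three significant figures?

98.5 kN

A = 586.4 mm².
P_max = σ_allow · A = 168 · 586.4 = 98520 N = 98.52 kN.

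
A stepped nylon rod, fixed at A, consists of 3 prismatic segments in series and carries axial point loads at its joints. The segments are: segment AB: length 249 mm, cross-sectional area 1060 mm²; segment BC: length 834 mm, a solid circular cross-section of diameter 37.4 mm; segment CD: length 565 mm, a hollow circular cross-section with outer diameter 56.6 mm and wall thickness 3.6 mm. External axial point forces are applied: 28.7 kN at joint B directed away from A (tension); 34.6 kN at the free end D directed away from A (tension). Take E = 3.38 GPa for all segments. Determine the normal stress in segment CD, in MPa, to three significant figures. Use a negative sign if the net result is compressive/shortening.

57.7 MPa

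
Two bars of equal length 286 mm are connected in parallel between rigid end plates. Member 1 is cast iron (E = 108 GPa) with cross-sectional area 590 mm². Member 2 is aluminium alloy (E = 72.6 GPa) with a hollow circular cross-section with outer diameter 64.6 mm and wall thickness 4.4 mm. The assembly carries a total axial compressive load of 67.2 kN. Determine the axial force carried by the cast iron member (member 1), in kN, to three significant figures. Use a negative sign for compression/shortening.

-34.5 kN

A_2 = 832.1 mm².
Equal strain + equilibrium ⇒ each member carries load in proportion to AE: A₁E₁ = 63720000 N, A₂E₂ = 60410000 N, ΣAE = 124100000 N.
F₁ = P·A₁E₁/ΣAE = -67200·63720000/124100000 = -34490 N.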